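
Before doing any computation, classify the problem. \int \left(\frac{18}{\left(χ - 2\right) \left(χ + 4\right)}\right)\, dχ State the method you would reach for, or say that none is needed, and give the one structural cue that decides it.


Technique: partial fractions — a proper rational integrand whose denominator splits into simpler factors — decompose into partial fractions first.


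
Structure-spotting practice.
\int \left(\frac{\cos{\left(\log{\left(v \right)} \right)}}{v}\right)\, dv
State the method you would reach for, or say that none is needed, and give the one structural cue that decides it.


Diagnosis: u-substitution — viewed as a product, the integrand is a composition evaluated at \log{\left(v \right)} times (a constant multiple of) that inner expression's derivative, so u = \log{\left(v \right)} makes it elementary.


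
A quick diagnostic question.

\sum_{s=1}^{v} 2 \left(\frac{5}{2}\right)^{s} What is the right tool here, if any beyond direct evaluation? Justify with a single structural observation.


Diagnosis: the geometric series formula — consecutive terms stand in a fixed index-free ratio — the geometric sum formula closes it.


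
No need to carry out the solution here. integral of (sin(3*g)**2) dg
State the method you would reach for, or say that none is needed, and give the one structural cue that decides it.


Technique: a trigonometric identity — an even power like sin(3*g)**2 flattens under the half-angle identity into first-degree cosines you can integrate directly.


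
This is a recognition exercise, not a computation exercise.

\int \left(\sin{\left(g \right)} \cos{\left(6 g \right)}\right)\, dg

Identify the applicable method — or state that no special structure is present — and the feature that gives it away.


Method: a trigonometric identity — two sinusoids at different rates multiply in \sin{\left(g \right)} \cos{\left(6 g \right)}; the product-to-sum identity uncouples them.


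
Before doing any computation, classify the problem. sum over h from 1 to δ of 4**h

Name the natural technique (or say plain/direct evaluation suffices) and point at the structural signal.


Best approach: the geometric series formula — check a ratio of consecutive terms: it is 4, independent of the index, so the geometric formula closes the sum.


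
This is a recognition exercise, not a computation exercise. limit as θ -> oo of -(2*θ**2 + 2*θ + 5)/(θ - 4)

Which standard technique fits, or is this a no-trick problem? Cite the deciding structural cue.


Verdict: dominant-term comparison — growth-rate triage: the leading powers of θ decide the limit, everything else is noise. Viewed as a single quotient this is an ∞/∞ form — an at-infinity application of l'Hôpital's rule would also resolve it; comparing leading growth reads the answer without differentiating.


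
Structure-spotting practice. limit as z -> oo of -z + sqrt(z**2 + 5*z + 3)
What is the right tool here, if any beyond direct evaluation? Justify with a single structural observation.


Best approach: conjugate multiplication — an infinity-minus-infinity difference with a surviving radical — multiply by the conjugate to cancel the divergence.


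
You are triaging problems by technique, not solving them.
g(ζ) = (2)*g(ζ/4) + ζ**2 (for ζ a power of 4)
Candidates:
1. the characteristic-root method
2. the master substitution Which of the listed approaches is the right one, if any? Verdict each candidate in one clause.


Verdict: the master substitution — a divide-and-conquer shape: argument ζ/4, so change variables with ζ = 4^m and solve the linear version.
- the characteristic-root method — the recursion divides its index rather than shifting it — outside the constant-shift family the root method covers.
- the master substitution — yes, a natural case for it.


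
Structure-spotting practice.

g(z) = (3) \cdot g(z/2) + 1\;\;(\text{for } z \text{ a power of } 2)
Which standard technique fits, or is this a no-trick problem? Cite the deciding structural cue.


Technique: the master substitution — the argument shrinks by the factor 2, so measure the index on a logarithmic scale and the recursion becomes a shift.


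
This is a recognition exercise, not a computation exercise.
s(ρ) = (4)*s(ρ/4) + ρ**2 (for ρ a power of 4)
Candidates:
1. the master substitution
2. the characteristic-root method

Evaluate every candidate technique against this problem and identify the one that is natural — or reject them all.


Method: the master substitution — divide-the-index recursion (ρ/4 inside the call) straightens out once the index is rewritten as 4^m.
- the master substitution — yes, a natural case for it.
- the characteristic-root method: the recursion divides its index rather than shifting it — outside the constant-shift family the root method covers.


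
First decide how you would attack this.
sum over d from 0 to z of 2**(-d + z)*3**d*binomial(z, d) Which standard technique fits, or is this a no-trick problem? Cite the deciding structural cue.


Best approach: the binomial theorem — the binomial coefficients weight matched powers of 3 and 2, which is exactly the expansion of a binomial power.


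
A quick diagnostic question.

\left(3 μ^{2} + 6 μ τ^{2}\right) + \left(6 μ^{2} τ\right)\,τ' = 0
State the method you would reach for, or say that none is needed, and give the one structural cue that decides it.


Best approach: the exact-equation method — the cross partial derivatives of 3 μ^{2} + 6 μ τ^{2} and 6 μ^{2} τ agree, so the left side is the total differential of one potential in μ and τ.


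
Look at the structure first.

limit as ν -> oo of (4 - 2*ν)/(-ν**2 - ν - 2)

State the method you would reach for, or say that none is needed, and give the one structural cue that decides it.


Best approach: dominant-term comparison — as ν grows, only the highest-degree terms matter — compare leading terms and read the limit off. l'Hôpital's at-infinity variant applies to the expression viewed as a single quotient; the leading-term comparison is the direct route.


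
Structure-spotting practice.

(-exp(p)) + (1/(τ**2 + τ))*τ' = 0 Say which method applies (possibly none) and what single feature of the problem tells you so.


Diagnosis: separation of variables — all dependence on the two variables factors apart, the defining separable shape. This doubles as a Bernoulli equation in the unknown as written; dividing and integrating works on it directly.


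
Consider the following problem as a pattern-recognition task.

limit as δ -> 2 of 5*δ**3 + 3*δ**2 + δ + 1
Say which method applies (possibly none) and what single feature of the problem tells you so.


Diagnosis: no special technique — the function is continuous at 2; evaluation is itself the limit, no machinery required.


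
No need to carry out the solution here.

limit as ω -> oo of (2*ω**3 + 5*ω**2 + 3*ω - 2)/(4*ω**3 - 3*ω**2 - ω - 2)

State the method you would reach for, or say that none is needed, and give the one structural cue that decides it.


Method: dominant-term comparison — at large ω only the top-degree terms survive; compare the leading terms and the limit falls out. As a single quotient, the ∞/∞ shape would yield to repeated differentiation as well — the growth comparison gets there in one look.


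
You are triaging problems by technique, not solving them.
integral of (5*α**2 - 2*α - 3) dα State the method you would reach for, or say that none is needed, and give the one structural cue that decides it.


Method: no special technique — the integrand is a sum of constant multiples of powers of α — integrate term by term.


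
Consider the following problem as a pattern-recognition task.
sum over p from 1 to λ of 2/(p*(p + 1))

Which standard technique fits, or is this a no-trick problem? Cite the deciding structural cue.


Technique: telescoping — the denominator's roots in 2/(p*(p + 1)) sit an integer apart: decomposition produces a self-cancelling chain.


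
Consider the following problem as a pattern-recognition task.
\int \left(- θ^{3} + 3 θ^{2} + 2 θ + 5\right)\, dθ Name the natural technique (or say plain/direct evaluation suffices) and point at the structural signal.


Verdict: no special technique — every term is a constant multiple of a power of θ; term-wise power-rule integration needs no preliminary transformation.


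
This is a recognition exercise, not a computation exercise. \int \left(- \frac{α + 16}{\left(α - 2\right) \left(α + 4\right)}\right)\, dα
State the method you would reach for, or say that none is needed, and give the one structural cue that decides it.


Diagnosis: partial fractions — a proper rational integrand whose denominator splits into simpler factors — decompose into partial fractions first.


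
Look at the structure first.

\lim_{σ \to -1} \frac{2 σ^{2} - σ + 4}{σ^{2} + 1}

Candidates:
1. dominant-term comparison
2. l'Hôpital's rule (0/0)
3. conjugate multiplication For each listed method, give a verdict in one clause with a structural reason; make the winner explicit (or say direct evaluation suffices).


Best approach: no special technique — the expression is continuous at -1 — substitute and evaluate; no indeterminate form appears.
- dominant-term comparison — no dominant-degree comparison decides it.
- l'Hôpital's rule (0/0): evaluation at the point is determinate, so the rule has nothing to repair.
- conjugate multiplication: no divergent radical difference is present for a conjugate pair to cancel.


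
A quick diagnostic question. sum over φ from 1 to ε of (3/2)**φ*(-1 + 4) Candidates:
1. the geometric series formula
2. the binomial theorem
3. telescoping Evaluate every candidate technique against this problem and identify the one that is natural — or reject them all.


Technique: the geometric series formula — consecutive terms stand in a fixed index-free ratio — the geometric sum formula closes it.
- the geometric series formula — applies; the problem has the shape this method handles.
- the binomial theorem: there is no pair of bases whose matched powers would reassemble into a single binomial power.
- telescoping: the terms as presented offer no neighboring cancellation — a telescoping rewrite may exist, but the displayed structure does not hand one over.


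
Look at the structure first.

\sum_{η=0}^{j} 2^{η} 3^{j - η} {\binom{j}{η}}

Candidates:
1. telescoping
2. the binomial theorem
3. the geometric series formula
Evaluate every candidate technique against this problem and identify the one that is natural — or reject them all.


Best approach: the binomial theorem — {\binom{j}{η}} weighting matched powers of 2 and 3 is the expanded form of (2 + 3)^j — fold it back up.
- telescoping — computed from the summand as displayed, the partial sums build up without the pairwise collapse telescoping exploits.
- the binomial theorem: a fit — the right tool for this form.
- the geometric series formula — consecutive terms are not related by a fixed multiplier.


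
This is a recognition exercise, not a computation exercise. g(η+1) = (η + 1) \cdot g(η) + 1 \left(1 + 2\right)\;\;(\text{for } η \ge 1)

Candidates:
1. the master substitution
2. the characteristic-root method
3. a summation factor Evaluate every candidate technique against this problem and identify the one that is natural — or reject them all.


Best approach: a summation factor — one step of memory with a weight η + 1 that changes as the index grows — the summation-factor construction is built for this.
- the master substitution: the recursion shifts the index rather than dividing it.
- the characteristic-root method: an index-dependent weight blocks the pure exponential ansatz.
- a summation factor — yes, a natural case for it.


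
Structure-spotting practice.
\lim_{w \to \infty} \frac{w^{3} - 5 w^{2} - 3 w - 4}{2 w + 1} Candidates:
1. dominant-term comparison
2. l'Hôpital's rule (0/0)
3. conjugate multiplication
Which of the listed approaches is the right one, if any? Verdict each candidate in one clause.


Best approach: dominant-term comparison — divide through by the highest power of w; every lower-order term dies and the dominant terms decide the limit.
- dominant-term comparison — applicable, and directly so.
- l'Hôpital's rule (0/0) — viewed as a single quotient this runs to ∞/∞, not the 0/0 clash this candidate addresses; an at-infinity variant of the rule would resolve it, but comparing leading growth reads the answer without differentiating.
- conjugate multiplication — multiplying by a conjugate would not remove any indeterminacy here.


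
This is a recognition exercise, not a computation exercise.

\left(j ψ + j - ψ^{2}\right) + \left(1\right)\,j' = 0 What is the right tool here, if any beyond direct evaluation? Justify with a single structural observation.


Verdict: a linear integrating factor — the unknown enters only to the first power against a nonzero forcing term — the integrating-factor template applies directly.


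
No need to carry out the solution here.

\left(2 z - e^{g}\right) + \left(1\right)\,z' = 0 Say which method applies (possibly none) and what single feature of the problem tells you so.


Best approach: a linear integrating factor — the unknown enters only to the first power against a nonzero forcing term — the integrating-factor template applies directly.


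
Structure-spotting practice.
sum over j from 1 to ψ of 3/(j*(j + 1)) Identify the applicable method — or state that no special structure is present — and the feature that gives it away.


Method: telescoping — poles of 3/(j*(j + 1)) differ by an integer, the telltale of a telescoping partial-fraction sum.


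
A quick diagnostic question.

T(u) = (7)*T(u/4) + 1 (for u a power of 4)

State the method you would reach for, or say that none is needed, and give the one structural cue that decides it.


Verdict: the master substitution — divide-the-index recursion (u/4 inside the call) straightens out once the index is rewritten as 4^m.


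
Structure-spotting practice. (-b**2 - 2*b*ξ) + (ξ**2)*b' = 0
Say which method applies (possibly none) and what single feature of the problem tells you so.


Best approach: the homogeneous substitution — the slope's numerator and denominator share total degree; set v = b/ξ and the equation drops to separable form. Rearranged, this also fits the Bernoulli template directly; the homogeneous substitution reads the structure without the rearrangement.


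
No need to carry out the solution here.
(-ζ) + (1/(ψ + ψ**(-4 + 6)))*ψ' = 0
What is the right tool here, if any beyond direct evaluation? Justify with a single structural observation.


Method: separation of variables — the slope splits multiplicatively: ζ carrying all ζ-dependence times (ψ + ψ**(-4 + 6)) carrying all ψ-dependence — separate and integrate. This doubles as a Bernoulli equation in the unknown as written; dividing and integrating works on it directly.


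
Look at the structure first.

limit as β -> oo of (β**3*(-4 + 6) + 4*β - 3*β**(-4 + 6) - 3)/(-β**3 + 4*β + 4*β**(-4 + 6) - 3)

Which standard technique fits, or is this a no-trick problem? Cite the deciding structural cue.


Best approach: dominant-term comparison — divide by the highest power of β present: lower-order terms vanish and the dominant ratio remains. As a single quotient, the ∞/∞ shape would yield to repeated differentiation as well — the growth comparison gets there in one look.


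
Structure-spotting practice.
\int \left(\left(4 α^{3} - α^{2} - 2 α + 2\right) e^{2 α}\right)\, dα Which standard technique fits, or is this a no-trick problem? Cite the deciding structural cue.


Method: integration by parts — a polynomial 4 α^{3} - α^{2} - 2 α + 2 against the kernel e^{2 α} is the signature bounded-ladder case for integration by parts.


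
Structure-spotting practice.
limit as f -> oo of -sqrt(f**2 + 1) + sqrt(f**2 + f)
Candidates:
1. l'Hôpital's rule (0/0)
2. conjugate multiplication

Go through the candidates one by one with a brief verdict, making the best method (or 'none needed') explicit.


Technique: conjugate multiplication — the difference sqrt(f**2 + f) - sqrt(f**2 + 1) is an ∞ − ∞ stalemate; its conjugate partner breaks the tie.
- l'Hôpital's rule (0/0) — no quotient structure at all: the clash is ∞ minus ∞, which rationalizing converts into a tractable ratio.
- conjugate multiplication: yes — fits the structure here.


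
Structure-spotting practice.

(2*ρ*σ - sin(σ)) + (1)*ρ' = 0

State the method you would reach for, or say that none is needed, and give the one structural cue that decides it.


Technique: a linear integrating factor — linear in the unknown with genuine forcing: multiply through by the exponential of the integrated coefficient and the left side closes into one derivative.


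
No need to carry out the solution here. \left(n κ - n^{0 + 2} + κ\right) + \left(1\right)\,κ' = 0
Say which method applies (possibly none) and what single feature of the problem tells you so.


Method: a linear integrating factor — the unknown enters only to the first power against a nonzero forcing term — the integrating-factor template applies directly.


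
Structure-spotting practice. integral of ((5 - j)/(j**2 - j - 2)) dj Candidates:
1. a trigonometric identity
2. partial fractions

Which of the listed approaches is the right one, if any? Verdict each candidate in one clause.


Method: partial fractions — the bottom, j**2 - j - 2, comes apart into simple factors, and a proper rational function over split factors decomposes.
- a trigonometric identity: there is no trigonometric structure at all — the integrand carries no sine or cosine to rewrite.
- partial fractions: applies; the problem has the shape this method handles.


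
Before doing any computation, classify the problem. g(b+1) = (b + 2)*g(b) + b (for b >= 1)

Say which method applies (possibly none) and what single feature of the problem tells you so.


Best approach: a summation factor — it is first-order linear but the coefficient b + 2 depends on the index, so multiply through by a summation factor to telescope it.


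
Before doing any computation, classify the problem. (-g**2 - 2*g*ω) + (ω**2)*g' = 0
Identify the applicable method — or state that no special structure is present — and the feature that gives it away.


Diagnosis: the homogeneous substitution — the slope is degree-zero homogeneous: the ratio substitution v = g/ω collapses it. This doubles as a Bernoulli equation in the unknown as written; the homogeneous route needs no setup at all.


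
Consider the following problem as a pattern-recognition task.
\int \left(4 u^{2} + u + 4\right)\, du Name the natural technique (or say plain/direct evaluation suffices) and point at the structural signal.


Verdict: no special technique — a term-by-term power-rule job in u; no substitution or rearrangement earns its keep here.


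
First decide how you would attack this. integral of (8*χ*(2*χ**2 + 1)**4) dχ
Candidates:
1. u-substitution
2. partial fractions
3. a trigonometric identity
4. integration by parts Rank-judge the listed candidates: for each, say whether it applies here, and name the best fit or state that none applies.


Verdict: u-substitution — the only nontrivial dependence routes through 2*χ**2 + 1, whose derivative supplies the leftover factor up to a constant multiple — u = 2*χ**2 + 1 flattens it. Nothing stops a full expansion here — the substitution simply spares the algebra.
- u-substitution: yes — fits the structure here.
- partial fractions — the expression is not a ratio of polynomials that decomposes further.
- a trigonometric identity: no sine or cosine appears, so there is nothing for a trigonometric identity to act on.
- integration by parts: splitting off a factor buys nothing — the integrand integrates directly without parts.


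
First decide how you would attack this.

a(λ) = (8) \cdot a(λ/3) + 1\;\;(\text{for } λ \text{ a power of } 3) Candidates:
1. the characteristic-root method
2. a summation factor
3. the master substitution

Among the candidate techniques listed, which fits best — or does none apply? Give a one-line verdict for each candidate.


Best approach: the master substitution — treat m = log base 3 of λ as the new clock: one recursion step advances m by one while λ scales by 3.
- the characteristic-root method: a divided-index call is not the fixed-shift linear shape that characteristic roots solve.
- a summation factor — a divided-index call is outside the fixed-shift first-order family a summation factor normalizes.
- the master substitution — applicable, and directly so.


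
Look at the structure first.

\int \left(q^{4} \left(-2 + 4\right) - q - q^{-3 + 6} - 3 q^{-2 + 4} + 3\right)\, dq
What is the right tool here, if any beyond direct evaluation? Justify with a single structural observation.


Best approach: no special technique — nothing composite, nothing rational, nothing trigonometric — each constant-multiple power of q integrates by the power rule alone.


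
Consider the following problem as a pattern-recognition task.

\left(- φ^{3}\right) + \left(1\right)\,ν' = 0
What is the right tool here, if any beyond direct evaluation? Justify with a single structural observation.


Technique: no special technique — solved for the derivative, ν never appears on the right — this is a direct integration in φ, not a differential-equations problem at heart.


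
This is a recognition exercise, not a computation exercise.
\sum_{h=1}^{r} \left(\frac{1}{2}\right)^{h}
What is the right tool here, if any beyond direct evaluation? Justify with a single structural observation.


Diagnosis: the geometric series formula — each summand is the previous one scaled by \frac{1}{2}; that constant multiplier is itself the geometric structure.


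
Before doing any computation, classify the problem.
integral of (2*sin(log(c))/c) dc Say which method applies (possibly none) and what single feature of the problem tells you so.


Best approach: u-substitution — everything non-trivial happens through the inner expression log(c), and its derivative accounts for the remaining factor up to a constant, so set u = log(c).


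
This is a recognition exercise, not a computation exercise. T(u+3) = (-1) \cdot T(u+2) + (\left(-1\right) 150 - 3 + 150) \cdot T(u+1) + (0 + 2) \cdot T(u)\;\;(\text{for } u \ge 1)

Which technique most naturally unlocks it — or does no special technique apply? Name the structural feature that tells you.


Best approach: the characteristic-root method — constant coefficients and linearity mean the ansatz r^u reduces it to solving the characteristic polynomial.


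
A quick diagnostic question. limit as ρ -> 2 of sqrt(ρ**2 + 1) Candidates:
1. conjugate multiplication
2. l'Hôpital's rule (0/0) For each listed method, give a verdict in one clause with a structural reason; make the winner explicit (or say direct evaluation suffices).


Method: no special technique — no zero denominators, no indeterminate clash at 2 — substitute and read off the value.
- conjugate multiplication — multiplying by a conjugate would not remove any indeterminacy here.
- l'Hôpital's rule (0/0) — evaluation at the point is determinate, so the rule has nothing to repair.


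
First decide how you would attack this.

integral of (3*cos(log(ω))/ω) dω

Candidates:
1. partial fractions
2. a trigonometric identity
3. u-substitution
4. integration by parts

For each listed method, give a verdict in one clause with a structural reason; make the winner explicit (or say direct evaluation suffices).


Method: u-substitution — collected, the integrand has one factor that is, up to a constant, the derivative of an inner expression the rest depends on — substitute for that inner expression.
- partial fractions: the expression is not a ratio of polynomials that decomposes further.
- a trigonometric identity: no identity rewrites this into an easier trigonometric form.
- u-substitution: applicable, and directly so.
- integration by parts: the nonconstant-polynomial-times-standard-kernel pattern (an exp, sine, cosine, or logarithm partner) is absent.


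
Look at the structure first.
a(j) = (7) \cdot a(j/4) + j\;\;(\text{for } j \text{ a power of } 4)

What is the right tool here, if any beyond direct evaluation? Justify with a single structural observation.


Method: the master substitution — the argument shrinks by the factor 4, so measure the index on a logarithmic scale and the recursion becomes a shift.


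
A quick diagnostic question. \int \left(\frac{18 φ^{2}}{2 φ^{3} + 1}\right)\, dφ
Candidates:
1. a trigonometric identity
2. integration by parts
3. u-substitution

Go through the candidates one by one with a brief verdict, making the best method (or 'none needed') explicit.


Best approach: u-substitution — 18 φ^{2} matches the derivative of 2 φ^{3} + 1 up to a constant; with u = 2 φ^{3} + 1 the whole integrand folds into a function of u alone.
- a trigonometric identity — with no trigonometric functions present, identity rewriting has no target.
- integration by parts: the integrand does not split as a nonconstant polynomial times an exp, sine, cosine of a linear argument, or logarithm — no polynomial-kernel parts product to differentiate one side of.
- u-substitution — applies; the problem has the shape this method handles.


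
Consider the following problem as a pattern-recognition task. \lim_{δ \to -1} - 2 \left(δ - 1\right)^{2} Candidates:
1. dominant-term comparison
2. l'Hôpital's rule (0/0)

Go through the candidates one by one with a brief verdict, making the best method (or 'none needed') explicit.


Verdict: no special technique — no denominator vanishes and nothing blows up at -1: direct substitution is the whole computation.
- dominant-term comparison — this limit is not decided by comparing leading-term growth at infinity.
- l'Hôpital's rule (0/0): substituting the point gives a finite value outright — there is no indeterminate clash to repair.


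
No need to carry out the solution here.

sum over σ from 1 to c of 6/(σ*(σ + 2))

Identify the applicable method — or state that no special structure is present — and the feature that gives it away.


Method: telescoping — poles of 6/(σ*(σ + 2)) differ by an integer, the telltale of a telescoping partial-fraction sum.


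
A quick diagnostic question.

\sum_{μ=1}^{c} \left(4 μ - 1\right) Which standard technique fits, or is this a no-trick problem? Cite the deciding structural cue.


Best approach: no special technique — Faulhaber territory: sum each constant-multiple power of μ with its closed-form formula, no trick required.


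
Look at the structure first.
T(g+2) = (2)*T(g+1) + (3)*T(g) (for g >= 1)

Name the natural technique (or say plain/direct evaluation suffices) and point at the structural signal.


Best approach: the characteristic-root method — try a geometric ansatz r^g: constant coefficients turn the recurrence into one polynomial equation in r.


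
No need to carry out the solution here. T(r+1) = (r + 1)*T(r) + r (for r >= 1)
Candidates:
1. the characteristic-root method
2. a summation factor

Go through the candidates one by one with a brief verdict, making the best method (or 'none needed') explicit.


Verdict: a summation factor — one step of memory with a weight r + 1 that changes as the index grows — the summation-factor construction is built for this.
- the characteristic-root method: an index-dependent weight blocks the pure exponential ansatz.
- a summation factor: applies; the problem has the shape this method handles.


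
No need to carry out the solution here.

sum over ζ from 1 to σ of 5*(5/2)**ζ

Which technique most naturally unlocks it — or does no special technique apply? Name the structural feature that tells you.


Technique: the geometric series formula — check a ratio of consecutive terms: it is 5/2, independent of the index, so the geometric formula closes the sum.


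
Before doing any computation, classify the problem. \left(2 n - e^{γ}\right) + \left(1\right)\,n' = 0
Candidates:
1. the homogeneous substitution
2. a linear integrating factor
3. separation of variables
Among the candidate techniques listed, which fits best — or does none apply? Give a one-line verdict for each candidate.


Best approach: a linear integrating factor — the equation is linear in n with coefficient 2; multiplying by the integrating factor exp(∫2) makes the left side a perfect derivative.
- the homogeneous substitution: rescaling both variables together changes the slope, so no ratio substitution collapses it.
- a linear integrating factor: yes, a natural case for it.
- separation of variables — no algebra isolates the independent variable on one side and the unknown on the other.


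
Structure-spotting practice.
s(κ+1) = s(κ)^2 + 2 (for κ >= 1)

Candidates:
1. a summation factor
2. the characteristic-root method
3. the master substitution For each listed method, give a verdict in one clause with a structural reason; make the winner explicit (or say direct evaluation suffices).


Best approach: no special technique — no ansatz, no master substitution, no summation factor survives the nonlinearity here.
- a summation factor: the recursion is nonlinear — outside the first-order linear family a summation factor addresses.
- the characteristic-root method — the recursion is nonlinear in the sequence values, so no linear-modes ansatz applies.
- the master substitution — there is no divide-the-index recursive argument.


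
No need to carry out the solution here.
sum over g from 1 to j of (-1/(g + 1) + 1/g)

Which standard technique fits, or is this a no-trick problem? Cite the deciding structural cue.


Best approach: telescoping — the generic term is a one-step difference of 1/g, so partial sums shortcut to endpoint evaluation.


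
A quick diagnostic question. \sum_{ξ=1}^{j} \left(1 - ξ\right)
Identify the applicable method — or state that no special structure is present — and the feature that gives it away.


Best approach: no special technique — constant-multiple powers of ξ with no cancellation partners and no common ratio — use the standard power-sum formulas.


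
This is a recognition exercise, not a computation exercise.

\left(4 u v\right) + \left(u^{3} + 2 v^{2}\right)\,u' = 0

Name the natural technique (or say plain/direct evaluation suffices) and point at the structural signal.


Verdict: the exact-equation method — equality of cross partials is the green light — assemble the potential function term by term.


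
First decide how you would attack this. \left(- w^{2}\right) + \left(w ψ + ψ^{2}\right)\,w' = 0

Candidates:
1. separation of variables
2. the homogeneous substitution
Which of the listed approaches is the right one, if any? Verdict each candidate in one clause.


Best approach: the homogeneous substitution — solved for the derivative, the right side is unchanged under scaling ψ and w together — it depends only on the ratio w/ψ, so substitute a single ratio variable. With the right rearrangement (exchanging the roles of the variables where needed), this also fits a Bernoulli template; the homogeneous substitution reads the structure directly.
- separation of variables — no division isolates the independent variable from the unknown.
- the homogeneous substitution: yes — fits the structure here.


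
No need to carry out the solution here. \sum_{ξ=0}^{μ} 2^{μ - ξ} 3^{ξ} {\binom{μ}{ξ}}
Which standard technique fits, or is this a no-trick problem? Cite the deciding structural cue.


Technique: the binomial theorem — terms weighting {\binom{μ}{ξ}} against matched powers of 3 and 2 reassemble into (3 + 2)^μ by the binomial theorem.


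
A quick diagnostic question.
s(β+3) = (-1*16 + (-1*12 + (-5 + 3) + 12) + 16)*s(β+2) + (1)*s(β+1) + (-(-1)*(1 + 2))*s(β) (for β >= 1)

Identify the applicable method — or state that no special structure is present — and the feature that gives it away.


Verdict: the characteristic-root method — every coefficient is a fixed number and the forcing is zero — substitute r^β and read off the root equation.


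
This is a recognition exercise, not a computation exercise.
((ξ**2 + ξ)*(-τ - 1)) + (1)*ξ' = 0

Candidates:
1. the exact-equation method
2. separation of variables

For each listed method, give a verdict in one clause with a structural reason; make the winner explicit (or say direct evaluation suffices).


Best approach: separation of variables — separating collects all ξ-dependence with the derivative and leaves all τ-dependence opposite: variables separate. A Bernoulli substitution applies to this equation as given; separation takes the same equation in its displayed form.
- the exact-equation method — no potential function has this form as its differential, as written.
- separation of variables: applicable, and directly so.


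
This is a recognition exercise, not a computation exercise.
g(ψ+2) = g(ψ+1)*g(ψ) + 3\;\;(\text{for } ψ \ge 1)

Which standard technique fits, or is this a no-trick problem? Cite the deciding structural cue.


Best approach: no special technique — a nonlinear dependence on earlier terms breaks linearity, and with it every superposition-based closed form.


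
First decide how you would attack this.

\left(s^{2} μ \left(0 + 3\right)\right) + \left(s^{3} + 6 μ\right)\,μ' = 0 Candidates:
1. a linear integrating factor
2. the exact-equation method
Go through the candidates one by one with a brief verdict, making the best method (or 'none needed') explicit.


Technique: the exact-equation method — equality of cross partials is the green light — assemble the potential function term by term.
- a linear integrating factor: the unknown enters nonlinearly (through a power, a denominator, or a transcendental function), which the linear integrating-factor recipe cannot absorb as-is — any repair would come from a preliminary substitution, not the factor.
- the exact-equation method: a fit — the right tool for this form.


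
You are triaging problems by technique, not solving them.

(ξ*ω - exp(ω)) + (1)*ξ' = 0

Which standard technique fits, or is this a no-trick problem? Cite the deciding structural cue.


Method: a linear integrating factor — ξ appears only to the first power with coefficient ω — the classic integrating-factor setup.


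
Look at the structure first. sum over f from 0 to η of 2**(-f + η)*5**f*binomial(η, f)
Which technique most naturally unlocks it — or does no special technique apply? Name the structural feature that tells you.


Best approach: the binomial theorem — terms weighting binomial(η, f) against matched powers of 5 and 2 reassemble into (5 + 2)^η by the binomial theorem.


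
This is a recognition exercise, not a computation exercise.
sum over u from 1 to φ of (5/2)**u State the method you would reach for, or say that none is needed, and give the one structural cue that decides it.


Verdict: the geometric series formula — the ratio of consecutive terms is the constant 5/2, independent of the index — a geometric sum.


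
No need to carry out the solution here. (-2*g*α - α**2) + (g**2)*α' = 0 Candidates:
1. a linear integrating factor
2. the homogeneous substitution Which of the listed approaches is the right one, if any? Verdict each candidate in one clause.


Best approach: the homogeneous substitution — the slope's numerator and denominator share total degree; set v = α/g and the equation drops to separable form. A Bernoulli substitution is a fair alternative on this equation directly; the homogeneous reading takes it as given.
- a linear integrating factor: a nonlinear term in the unknown puts this outside the integrating-factor template.
- the homogeneous substitution — applicable, and directly so.


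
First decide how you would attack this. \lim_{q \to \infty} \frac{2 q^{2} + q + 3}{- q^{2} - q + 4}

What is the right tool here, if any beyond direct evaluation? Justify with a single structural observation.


Technique: dominant-term comparison — growth-rate triage: the leading powers of q decide the limit, everything else is noise. l'Hôpital's at-infinity variant applies to the expression viewed as a single quotient; the leading-term comparison is the direct route.


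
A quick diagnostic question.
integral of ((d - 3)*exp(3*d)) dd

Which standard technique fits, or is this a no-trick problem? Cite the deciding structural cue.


Best approach: integration by parts — a polynomial d - 3 against the kernel exp(3*d) is the signature bounded-ladder case for integration by parts.


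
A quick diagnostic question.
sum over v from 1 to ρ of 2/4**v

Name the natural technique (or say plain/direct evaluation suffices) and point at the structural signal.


Verdict: the geometric series formula — consecutive terms stand in a fixed index-free ratio — the geometric sum formula closes it.


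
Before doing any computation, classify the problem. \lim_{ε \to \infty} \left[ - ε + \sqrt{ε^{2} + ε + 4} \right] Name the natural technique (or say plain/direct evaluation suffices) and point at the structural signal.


Method: conjugate multiplication — divergence minus divergence hides a finite answer — expose it by pairing \sqrt{ε^{2} + ε + 4} - ε with its conjugate.


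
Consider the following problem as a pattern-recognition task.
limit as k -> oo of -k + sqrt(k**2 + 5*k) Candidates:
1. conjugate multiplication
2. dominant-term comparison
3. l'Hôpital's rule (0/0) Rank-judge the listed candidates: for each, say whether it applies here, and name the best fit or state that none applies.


Method: conjugate multiplication — this difference gives up after one conjugate multiplication — the radical structure cancels against its conjugate.
- conjugate multiplication — a fit — the right tool for this form.
- dominant-term comparison — this limit is not decided by comparing leading-term growth at infinity.
- l'Hôpital's rule (0/0) — no quotient structure at all: the clash is ∞ minus ∞, which rationalizing converts into a tractable ratio.


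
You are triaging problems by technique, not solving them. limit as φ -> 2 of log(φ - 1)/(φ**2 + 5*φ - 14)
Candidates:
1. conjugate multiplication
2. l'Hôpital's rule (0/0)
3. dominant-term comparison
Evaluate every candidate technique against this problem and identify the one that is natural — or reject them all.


Verdict: l'Hôpital's rule (0/0) — both numerator and denominator vanish at 2: the genuine 0/0 indeterminate that l'Hôpital exists for. A first-order expansion at the point is an equally standard path; the rule packages it.
- conjugate multiplication: multiplying by a conjugate would not remove any indeterminacy here.
- l'Hôpital's rule (0/0): applies; the problem has the shape this method handles.
- dominant-term comparison — no ranking of term growth rates resolves the limit here.


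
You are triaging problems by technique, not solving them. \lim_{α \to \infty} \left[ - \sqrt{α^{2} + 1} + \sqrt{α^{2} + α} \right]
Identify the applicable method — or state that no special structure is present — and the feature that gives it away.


Technique: conjugate multiplication — neither \sqrt{α^{2} + α} nor \sqrt{α^{2} + 1} converges alone, so rewrite their difference as a conjugate-rationalized quotient first.


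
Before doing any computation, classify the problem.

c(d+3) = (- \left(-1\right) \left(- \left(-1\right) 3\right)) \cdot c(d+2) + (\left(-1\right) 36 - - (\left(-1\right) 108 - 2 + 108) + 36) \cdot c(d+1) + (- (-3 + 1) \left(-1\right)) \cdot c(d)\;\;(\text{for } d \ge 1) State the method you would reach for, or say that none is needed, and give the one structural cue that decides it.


Method: the characteristic-root method — fixed numeric weights on consecutive terms and no forcing term added: the root method in its home territory.
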